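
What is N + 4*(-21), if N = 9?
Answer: -75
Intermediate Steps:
N + 4*(-21) = 9 + 4*(-21) = 9 - 84 = -75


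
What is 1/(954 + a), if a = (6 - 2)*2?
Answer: 1/962 ≈ 0.0010395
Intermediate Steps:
a = 8 (a = 4*2 = 8)
1/(954 + a) = 1/(954 + 8) = 1/962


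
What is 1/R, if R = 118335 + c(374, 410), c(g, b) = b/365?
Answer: 73/8638537 ≈ 8.4505e-6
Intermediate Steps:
c(g, b) = b/365 (c(g, b) = b*(1/365) = b/365)
R = 8638537/73 (R = 118335 + (1/365)*410 = 118335 + 82/73 = 8638537/73 ≈ 1.1834e+5)
1/R = 1/(8638537/73) = 73/8638537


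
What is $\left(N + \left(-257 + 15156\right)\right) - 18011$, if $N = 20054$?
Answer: $16942$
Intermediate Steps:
$\left(N + \left(-257 + 15156\right)\right) - 18011 = \left(20054 + \left(-257 + 15156\right)\right) - 18011 = \left(20054 + 14899\right) - 18011 = 34953 - 18011 = 16942$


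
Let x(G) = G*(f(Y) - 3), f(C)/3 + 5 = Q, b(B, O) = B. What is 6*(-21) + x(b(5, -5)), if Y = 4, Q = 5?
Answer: -141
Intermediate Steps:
f(C) = 0 (f(C) = -15 + 3*5 = -15 + 15 = 0)
x(G) = -3*G (x(G) = G*(0 - 3) = G*(-3) = -3*G)
6*(-21) + x(b(5, -5)) = 6*(-21) - 3*5 = -126 - 15 = -141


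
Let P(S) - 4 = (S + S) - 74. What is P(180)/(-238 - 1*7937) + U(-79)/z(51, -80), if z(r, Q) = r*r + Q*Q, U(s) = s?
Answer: -651223/14716635 ≈ -0.044251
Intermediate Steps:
P(S) = -70 + 2*S (P(S) = 4 + ((S + S) - 74) = 4 + (2*S - 74) = 4 + (-74 + 2*S) = -70 + 2*S)
z(r, Q) = Q² + r² (z(r, Q) = r² + Q² = Q² + r²)
P(180)/(-238 - 1*7937) + U(-79)/z(51, -80) = (-70 + 2*180)/(-238 - 1*7937) - 79/((-80)² + 51²) = (-70 + 360)/(-238 - 7937) - 79/(6400 + 2601) = 290/(-8175) - 79/9001 = 290*(-1/8175) - 79*1/9001 = -58/1635 - 79/9001 = -651223/14716635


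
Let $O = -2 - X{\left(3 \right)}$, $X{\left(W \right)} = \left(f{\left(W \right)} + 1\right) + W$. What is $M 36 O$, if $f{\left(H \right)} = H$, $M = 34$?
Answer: $-11016$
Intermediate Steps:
$X{\left(W \right)} = 1 + 2 W$ ($X{\left(W \right)} = \left(W + 1\right) + W = \left(1 + W\right) + W = 1 + 2 W$)
$O = -9$ ($O = -2 - \left(1 + 2 \cdot 3\right) = -2 - \left(1 + 6\right) = -2 - 7 = -9$)
$M 36 O = 34 \cdot 36 \left(-9\right) = 1224 \left(-9\right) = -11016$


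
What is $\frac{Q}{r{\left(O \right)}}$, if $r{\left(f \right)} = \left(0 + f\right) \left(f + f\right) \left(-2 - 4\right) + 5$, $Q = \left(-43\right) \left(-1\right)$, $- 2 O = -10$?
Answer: $- \frac{43}{295} \approx -0.14576$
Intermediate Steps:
$O = 5$ ($O = \left(- \frac{1}{2}\right) \left(-10\right) = 5$)
$Q = 43$
$r{\left(f \right)} = 5 - 12 f^{2}$ ($r{\left(f \right)} = f 2 f \left(-6\right) + 5 = 2 f^{2} \left(-6\right) + 5 = - 12 f^{2} + 5 = 5 - 12 f^{2}$)
$\frac{Q}{r{\left(O \right)}} = \frac{43}{5 - 12 \cdot 5^{2}} = \frac{43}{5 - 300} = \frac{43}{-295} = 43 \left(- \frac{1}{295}\right) = - \frac{43}{295}$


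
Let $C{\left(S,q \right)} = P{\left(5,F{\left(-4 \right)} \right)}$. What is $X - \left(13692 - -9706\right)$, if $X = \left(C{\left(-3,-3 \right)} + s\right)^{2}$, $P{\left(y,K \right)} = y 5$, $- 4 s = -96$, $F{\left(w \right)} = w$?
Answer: $-20997$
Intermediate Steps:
$s = 24$ ($s = \left(- \frac{1}{4}\right) \left(-96\right) = 24$)
$P{\left(y,K \right)} = 5 y$
$C{\left(S,q \right)} = 25$ ($C{\left(S,q \right)} = 5 \cdot 5 = 25$)
$X = 2401$ ($X = \left(25 + 24\right)^{2} = 49^{2} = 2401$)
$X - \left(13692 - -9706\right) = 2401 - \left(13692 - -9706\right) = 2401 - \left(13692 + 9706\right) = 2401 - 23398 = -20997$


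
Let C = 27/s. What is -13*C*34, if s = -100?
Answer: 5967/50 ≈ 119.34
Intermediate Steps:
C = -27/100 (C = 27/(-100) = 27*(-1/100) = -27/100 ≈ -0.27000)
-13*C*34 = -13*(-27/100)*34 = (351/100)*34 = 5967/50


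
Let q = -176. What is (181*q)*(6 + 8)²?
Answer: -6243776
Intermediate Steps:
(181*q)*(6 + 8)² = (181*(-176))*(6 + 8)² = -31856*14² = -31856*196 = -6243776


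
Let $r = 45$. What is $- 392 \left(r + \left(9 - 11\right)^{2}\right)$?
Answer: $-19208$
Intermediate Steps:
$- 392 \left(r + \left(9 - 11\right)^{2}\right) = - 392 \left(45 + \left(9 - 11\right)^{2}\right) = - 392 \left(45 + \left(-2\right)^{2}\right) = - 392 \left(45 + 4\right) = \left(-392\right) 49 = -19208$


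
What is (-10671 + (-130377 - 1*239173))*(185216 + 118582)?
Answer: -115510379358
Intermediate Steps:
(-10671 + (-130377 - 1*239173))*(185216 + 118582) = (-10671 + (-130377 - 239173))*303798 = (-10671 - 369550)*303798 = -380221*303798 = -115510379358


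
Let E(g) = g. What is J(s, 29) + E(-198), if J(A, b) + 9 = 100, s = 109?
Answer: -107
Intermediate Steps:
J(A, b) = 91 (J(A, b) = -9 + 100 = 91)
J(s, 29) + E(-198) = 91 - 198 = -107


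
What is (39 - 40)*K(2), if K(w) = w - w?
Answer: 0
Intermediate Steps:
K(w) = 0
(39 - 40)*K(2) = (39 - 40)*0 = -1*0 = 0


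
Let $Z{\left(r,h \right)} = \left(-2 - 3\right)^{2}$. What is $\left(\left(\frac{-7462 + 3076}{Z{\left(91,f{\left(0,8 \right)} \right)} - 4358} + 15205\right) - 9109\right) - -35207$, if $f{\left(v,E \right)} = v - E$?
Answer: $\frac{178970285}{4333} \approx 41304.0$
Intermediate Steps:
$Z{\left(r,h \right)} = 25$ ($Z{\left(r,h \right)} = \left(-5\right)^{2} = 25$)
$\left(\left(\frac{-7462 + 3076}{Z{\left(91,f{\left(0,8 \right)} \right)} - 4358} + 15205\right) - 9109\right) - -35207 = \left(\left(\frac{-7462 + 3076}{25 - 4358} + 15205\right) - 9109\right) - -35207 = \left(\left(- \frac{4386}{-4333} + 15205\right) - 9109\right) + 35207 = \left(\left(\left(-4386\right) \left(- \frac{1}{4333}\right) + 15205\right) - 9109\right) + 35207 = \left(\left(\frac{4386}{4333} + 15205\right) - 9109\right) + 35207 = \left(\frac{65887651}{4333} - 9109\right) + 35207 = \frac{26418354}{4333} + 35207 = \frac{178970285}{4333}$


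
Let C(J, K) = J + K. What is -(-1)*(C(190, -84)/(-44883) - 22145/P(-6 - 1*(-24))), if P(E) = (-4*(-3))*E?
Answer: -110439659/1077192 ≈ -102.53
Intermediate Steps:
P(E) = 12*E
-(-1)*(C(190, -84)/(-44883) - 22145/P(-6 - 1*(-24))) = -(-1)*((190 - 84)/(-44883) - 22145*1/(12*(-6 - 1*(-24)))) = -(-1)*(106*(-1/44883) - 22145*1/(12*(-6 + 24))) = -(-1)*(-106/44883 - 22145/(12*18)) = -(-1)*(-106/44883 - 22145/216) = -(-1)*(-110439659)/1077192 = -1*110439659/1077192 = -110439659/1077192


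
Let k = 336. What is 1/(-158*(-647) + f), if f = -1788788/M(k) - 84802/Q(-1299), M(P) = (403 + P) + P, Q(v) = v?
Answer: 1396425/140518468588 ≈ 9.9377e-6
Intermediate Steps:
M(P) = 403 + 2*P
f = -2232473462/1396425 (f = -1788788/(403 + 2*336) - 84802/(-1299) = -1788788/(403 + 672) - 84802*(-1/1299) = -1788788/1075 + 84802/1299 = -2232473462/1396425 ≈ -1598.7)
1/(-158*(-647) + f) = 1/(-158*(-647) - 2232473462/1396425) = 1/(102226 - 2232473462/1396425) = 1/(140518468588/1396425) = 1396425/140518468588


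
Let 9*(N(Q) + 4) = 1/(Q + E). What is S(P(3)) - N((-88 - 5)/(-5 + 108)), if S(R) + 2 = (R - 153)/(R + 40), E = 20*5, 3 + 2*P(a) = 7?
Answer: -2053049/1286082 ≈ -1.5964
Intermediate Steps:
P(a) = 2 (P(a) = -3/2 + (1/2)*7 = -3/2 + 7/2 = 2)
E = 100
S(R) = -2 + (-153 + R)/(40 + R) (S(R) = -2 + (R - 153)/(R + 40) = -2 + (-153 + R)/(40 + R))
N(Q) = -4 + 1/(9*(100 + Q)) (N(Q) = -4 + 1/(9*(Q + 100)) = -4 + 1/(9*(100 + Q)))
S(P(3)) - N((-88 - 5)/(-5 + 108)) = (-233 - 1*2)/(40 + 2) - (-3599 - 36*(-88 - 5)/(-5 + 108))/(9*(100 + (-88 - 5)/(-5 + 108))) = (-233 - 2)/42 - (-3599 - (-3348)/103)/(9*(100 - 93/103)) = (1/42)*(-235) - (-3599 - (-3348)/103)/(9*(100 - 93*1/103)) = -235/42 - (-3599 - 36*(-93/103))/(9*(100 - 93/103)) = -235/42 - (-3599 + 3348/103)/(9*10207/103) = -235/42 - 103*(-367349)/(9*10207*103) = -235/42 - 1*(-367349/91863) = -235/42 + 367349/91863 = -2053049/1286082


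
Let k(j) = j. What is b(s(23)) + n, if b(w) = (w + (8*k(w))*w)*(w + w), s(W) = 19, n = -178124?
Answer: -67658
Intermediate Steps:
b(w) = 2*w*(w + 8*w²) (b(w) = (w + (8*w)*w)*(w + w) = (w + 8*w²)*(2*w) = 2*w*(w + 8*w²))
b(s(23)) + n = 19²*(2 + 16*19) - 178124 = 361*(2 + 304) - 178124 = 361*306 - 178124 = 110466 - 178124 = -67658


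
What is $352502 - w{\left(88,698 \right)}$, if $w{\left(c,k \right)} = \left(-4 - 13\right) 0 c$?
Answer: $352502$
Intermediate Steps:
$w{\left(c,k \right)} = 0$ ($w{\left(c,k \right)} = \left(-17\right) 0 = 0$)
$352502 - w{\left(88,698 \right)} = 352502 - 0 = 352502 + 0 = 352502$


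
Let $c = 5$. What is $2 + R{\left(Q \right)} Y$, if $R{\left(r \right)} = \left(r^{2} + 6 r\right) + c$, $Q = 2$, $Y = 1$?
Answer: $23$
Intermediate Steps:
$R{\left(r \right)} = 5 + r^{2} + 6 r$ ($R{\left(r \right)} = \left(r^{2} + 6 r\right) + 5 = 5 + r^{2} + 6 r$)
$2 + R{\left(Q \right)} Y = 2 + \left(5 + 2^{2} + 6 \cdot 2\right) 1 = 2 + \left(5 + 4 + 12\right) 1 = 2 + 21 \cdot 1 = 2 + 21 = 23$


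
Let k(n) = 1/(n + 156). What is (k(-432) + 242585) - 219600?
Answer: 6343859/276 ≈ 22985.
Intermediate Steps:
k(n) = 1/(156 + n)
(k(-432) + 242585) - 219600 = (1/(156 - 432) + 242585) - 219600 = (1/(-276) + 242585) - 219600 = (-1/276 + 242585) - 219600 = 66953459/276 - 219600 = 6343859/276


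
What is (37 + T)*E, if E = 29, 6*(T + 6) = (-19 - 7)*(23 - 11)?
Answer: -609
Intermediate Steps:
T = -58 (T = -6 + ((-19 - 7)*(23 - 11))/6 = -6 + (-26*12)/6 = -6 + (1/6)*(-312) = -6 - 52 = -58)
(37 + T)*E = (37 - 58)*29 = -21*29 = -609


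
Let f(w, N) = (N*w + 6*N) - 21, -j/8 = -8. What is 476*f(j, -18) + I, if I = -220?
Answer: -609976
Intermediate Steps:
j = 64 (j = -8*(-8) = 64)
f(w, N) = -21 + 6*N + N*w (f(w, N) = (6*N + N*w) - 21 = -21 + 6*N + N*w)
476*f(j, -18) + I = 476*(-21 + 6*(-18) - 18*64) - 220 = 476*(-21 - 108 - 1152) - 220 = 476*(-1281) - 220 = -609756 - 220 = -609976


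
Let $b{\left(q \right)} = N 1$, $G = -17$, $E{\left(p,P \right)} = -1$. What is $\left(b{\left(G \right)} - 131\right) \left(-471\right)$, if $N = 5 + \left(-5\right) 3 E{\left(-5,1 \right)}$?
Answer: $52281$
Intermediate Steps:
$N = 20$ ($N = 5 + \left(-5\right) 3 \left(-1\right) = 5 - -15 = 5 + 15 = 20$)
$b{\left(q \right)} = 20$ ($b{\left(q \right)} = 20 \cdot 1 = 20$)
$\left(b{\left(G \right)} - 131\right) \left(-471\right) = \left(20 - 131\right) \left(-471\right) = \left(-111\right) \left(-471\right) = 52281$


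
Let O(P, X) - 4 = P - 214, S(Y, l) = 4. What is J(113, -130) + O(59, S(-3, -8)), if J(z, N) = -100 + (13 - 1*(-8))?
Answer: -230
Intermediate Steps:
J(z, N) = -79 (J(z, N) = -100 + (13 + 8) = -100 + 21 = -79)
O(P, X) = -210 + P (O(P, X) = 4 + (P - 214) = 4 + (-214 + P) = -210 + P)
J(113, -130) + O(59, S(-3, -8)) = -79 + (-210 + 59) = -79 - 151 = -230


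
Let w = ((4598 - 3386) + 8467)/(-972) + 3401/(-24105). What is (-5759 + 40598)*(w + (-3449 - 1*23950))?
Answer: -828647978899699/867780 ≈ -9.5491e+8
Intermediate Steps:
w = -78872689/7810020 (w = (1212 + 8467)*(-1/972) + 3401*(-1/24105) = 9679*(-1/972) - 3401/24105 = -9679/972 - 3401/24105 = -78872689/7810020 ≈ -10.099)
(-5759 + 40598)*(w + (-3449 - 1*23950)) = (-5759 + 40598)*(-78872689/7810020 + (-3449 - 1*23950)) = 34839*(-78872689/7810020 + (-3449 - 23950)) = 34839*(-78872689/7810020 - 27399) = 34839*(-214065610669/7810020) = -828647978899699/867780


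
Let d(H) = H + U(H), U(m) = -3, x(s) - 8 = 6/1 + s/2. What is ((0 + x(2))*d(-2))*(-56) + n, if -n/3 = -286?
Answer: 5058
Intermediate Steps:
n = 858 (n = -3*(-286) = 858)
x(s) = 14 + s/2 (x(s) = 8 + (6/1 + s/2) = 8 + (6*1 + s*(½)) = 8 + (6 + s/2) = 14 + s/2)
d(H) = -3 + H (d(H) = H - 3 = -3 + H)
((0 + x(2))*d(-2))*(-56) + n = ((0 + (14 + (½)*2))*(-3 - 2))*(-56) + 858 = ((0 + (14 + 1))*(-5))*(-56) + 858 = ((0 + 15)*(-5))*(-56) + 858 = (15*(-5))*(-56) + 858 = -75*(-56) + 858 = 4200 + 858 = 5058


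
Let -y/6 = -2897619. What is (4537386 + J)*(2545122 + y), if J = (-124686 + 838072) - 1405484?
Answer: 76639804500768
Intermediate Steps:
y = 17385714 (y = -6*(-2897619) = 17385714)
J = -692098 (J = 713386 - 1405484 = -692098)
(4537386 + J)*(2545122 + y) = (4537386 - 692098)*(2545122 + 17385714) = 3845288*19930836 = 76639804500768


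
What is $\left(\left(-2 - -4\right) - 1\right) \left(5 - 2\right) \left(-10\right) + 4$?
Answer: $-26$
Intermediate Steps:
$\left(\left(-2 - -4\right) - 1\right) \left(5 - 2\right) \left(-10\right) + 4 = \left(\left(-2 + 4\right) - 1\right) 3 \left(-10\right) + 4 = \left(2 - 1\right) 3 \left(-10\right) + 4 = 1 \cdot 3 \left(-10\right) + 4 = 3 \left(-10\right) + 4 = -30 + 4 = -26$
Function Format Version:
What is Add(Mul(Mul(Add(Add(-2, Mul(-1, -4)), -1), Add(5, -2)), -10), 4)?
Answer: -26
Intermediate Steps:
Add(Mul(Mul(Add(Add(-2, Mul(-1, -4)), -1), Add(5, -2)), -10), 4) = Add(Mul(Mul(Add(Add(-2, 4), -1), 3), -10), 4) = Add(Mul(Mul(Add(2, -1), 3), -10), 4) = Add(Mul(Mul(1, 3), -10), 4) = Add(Mul(3, -10), 4) = Add(-30, 4) = -26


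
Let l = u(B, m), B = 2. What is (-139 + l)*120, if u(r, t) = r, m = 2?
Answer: -16440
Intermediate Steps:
l = 2
(-139 + l)*120 = (-139 + 2)*120 = -137*120 = -16440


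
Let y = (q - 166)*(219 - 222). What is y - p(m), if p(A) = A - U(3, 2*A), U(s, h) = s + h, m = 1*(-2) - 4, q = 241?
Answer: -228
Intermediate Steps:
y = -225 (y = (241 - 166)*(219 - 222) = 75*(-3) = -225)
m = -6 (m = -2 - 4 = -6)
U(s, h) = h + s
p(A) = -3 - A (p(A) = A - (2*A + 3) = A - (3 + 2*A) = A + (-3 - 2*A) = -3 - A)
y - p(m) = -225 - (-3 - 1*(-6)) = -225 - (-3 + 6) = -225 - 1*3 = -225 - 3 = -228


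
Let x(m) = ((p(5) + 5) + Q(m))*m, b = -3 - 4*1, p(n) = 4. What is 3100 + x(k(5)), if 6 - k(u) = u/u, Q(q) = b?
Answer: 3110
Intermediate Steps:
b = -7 (b = -3 - 4 = -7)
Q(q) = -7
k(u) = 5 (k(u) = 6 - u/u = 6 - 1*1 = 6 - 1 = 5)
x(m) = 2*m (x(m) = ((4 + 5) - 7)*m = (9 - 7)*m = 2*m)
3100 + x(k(5)) = 3100 + 2*5 = 3100 + 10 = 3110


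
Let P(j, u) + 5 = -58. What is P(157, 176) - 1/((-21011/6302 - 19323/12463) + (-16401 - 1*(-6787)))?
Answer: -47595460632763/755484748803 ≈ -63.000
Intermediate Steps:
P(j, u) = -63 (P(j, u) = -5 - 58 = -63)
P(157, 176) - 1/((-21011/6302 - 19323/12463) + (-16401 - 1*(-6787))) = -63 - 1/((-21011/6302 - 19323/12463) + (-16401 - 1*(-6787))) = -63 - 1/((-21011*1/6302 - 19323*1/12463) + (-16401 + 6787)) = -63 - 1/((-21011/6302 - 19323/12463) - 9614) = -63 - 1/(-383633639/78541826 - 9614) = -63 - 1/(-755484748803/78541826) = -63 - 1*(-78541826/755484748803) = -63 + 78541826/755484748803 = -47595460632763/755484748803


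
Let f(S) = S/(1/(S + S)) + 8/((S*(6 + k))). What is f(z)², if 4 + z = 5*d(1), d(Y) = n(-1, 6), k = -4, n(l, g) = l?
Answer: 2114116/81 ≈ 26100.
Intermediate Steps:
d(Y) = -1
z = -9 (z = -4 + 5*(-1) = -4 - 5 = -9)
f(S) = 2*S² + 4/S (f(S) = S/(1/(S + S)) + 8/((S*(6 - 4))) = S/(1/(2*S)) + 8/((S*2)) = S/((1/(2*S))) + 8/((2*S)) = S*(2*S) + 8*(1/(2*S)) = 2*S² + 4/S)
f(z)² = (2*(2 + (-9)³)/(-9))² = (2*(-⅑)*(2 - 729))² = (2*(-⅑)*(-727))² = (1454/9)² = 2114116/81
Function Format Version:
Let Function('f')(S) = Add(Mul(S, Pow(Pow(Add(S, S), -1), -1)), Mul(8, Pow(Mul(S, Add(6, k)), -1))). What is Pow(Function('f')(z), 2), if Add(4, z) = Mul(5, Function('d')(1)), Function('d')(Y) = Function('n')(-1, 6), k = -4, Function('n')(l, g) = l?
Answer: Rational(2114116, 81) ≈ 26100.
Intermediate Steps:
Function('d')(Y) = -1
z = -9 (z = Add(-4, Mul(5, -1)) = Add(-4, -5) = -9)
Function('f')(S) = Add(Mul(2, Pow(S, 2)), Mul(4, Pow(S, -1))) (Function('f')(S) = Add(Mul(S, Pow(Pow(Add(S, S), -1), -1)), Mul(8, Pow(Mul(S, Add(6, -4)), -1))) = Add(Mul(S, Pow(Pow(Mul(2, S), -1), -1)), Mul(8, Pow(Mul(S, 2), -1))) = Add(Mul(S, Pow(Mul(Rational(1, 2), Pow(S, -1)), -1)), Mul(8, Pow(Mul(2, S), -1))) = Add(Mul(S, Mul(2, S)), Mul(8, Mul(Rational(1, 2), Pow(S, -1)))) = Add(Mul(2, Pow(S, 2)), Mul(4, Pow(S, -1))))
Pow(Function('f')(z), 2) = Pow(Mul(2, Pow(-9, -1), Add(2, Pow(-9, 3))), 2) = Pow(Mul(2, Rational(-1, 9), Add(2, -729)), 2) = Pow(Mul(2, Rational(-1, 9), -727), 2) = Pow(Rational(1454, 9), 2) = Rational(2114116, 81)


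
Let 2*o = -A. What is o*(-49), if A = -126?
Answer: -3087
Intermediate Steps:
o = 63 (o = (-1*(-126))/2 = (1/2)*126 = 63)
o*(-49) = 63*(-49) = -3087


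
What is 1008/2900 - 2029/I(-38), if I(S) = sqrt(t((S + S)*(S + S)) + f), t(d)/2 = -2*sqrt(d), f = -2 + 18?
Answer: 252/725 + 2029*I*sqrt(2)/24 ≈ 0.34759 + 119.56*I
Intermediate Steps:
f = 16
t(d) = -4*sqrt(d) (t(d) = 2*(-2*sqrt(d)) = -4*sqrt(d))
I(S) = sqrt(16 - 8*sqrt(S**2)) (I(S) = sqrt(-4*sqrt((S + S)**2) + 16) = sqrt(-4*sqrt(4*S**2) + 16) = sqrt(-4*2*sqrt(S**2) + 16) = sqrt(-8*sqrt(S**2) + 16) = sqrt(16 - 8*sqrt(S**2)))
1008/2900 - 2029/I(-38) = 1008/2900 - 2029*1/(2*sqrt(4 - 2*sqrt((-38)**2))) = 1008*(1/2900) - 2029*1/(2*sqrt(4 - 2*sqrt(1444))) = 252/725 - 2029*1/(2*sqrt(4 - 2*38)) = 252/725 - 2029*1/(2*sqrt(4 - 76)) = 252/725 - 2029*(-I*sqrt(2)/24) = 252/725 - (-2029)*I*sqrt(2)/24 = 252/725 + 2029*I*sqrt(2)/24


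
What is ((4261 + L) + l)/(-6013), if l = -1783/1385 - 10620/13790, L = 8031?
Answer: -23472745553/11484318895 ≈ -2.0439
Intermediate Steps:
l = -3929627/1909915 (l = -1783*1/1385 - 10620*1/13790 = -1783/1385 - 1062/1379 = -3929627/1909915 ≈ -2.0575)
((4261 + L) + l)/(-6013) = ((4261 + 8031) - 3929627/1909915)/(-6013) = (12292 - 3929627/1909915)*(-1/6013) = (23472745553/1909915)*(-1/6013) = -23472745553/11484318895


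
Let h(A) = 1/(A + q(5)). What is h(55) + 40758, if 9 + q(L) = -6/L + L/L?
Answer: 9333587/229 ≈ 40758.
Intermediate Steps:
q(L) = -8 - 6/L (q(L) = -9 + (-6/L + L/L) = -9 + (-6/L + 1) = -9 + (1 - 6/L) = -8 - 6/L)
h(A) = 1/(-46/5 + A) (h(A) = 1/(A + (-8 - 6/5)) = 1/(A - 46/5) = 1/(-46/5 + A))
h(55) + 40758 = 5/(-46 + 5*55) + 40758 = 5/(-46 + 275) + 40758 = 5/229 + 40758 = 9333587/229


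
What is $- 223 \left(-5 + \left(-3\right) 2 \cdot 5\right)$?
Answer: $7805$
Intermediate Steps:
$- 223 \left(-5 + \left(-3\right) 2 \cdot 5\right) = - 223 \left(-5 - 30\right) = \left(-223\right) \left(-35\right) = 7805$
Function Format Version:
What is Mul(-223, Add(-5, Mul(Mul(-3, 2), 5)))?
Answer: 7805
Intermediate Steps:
Mul(-223, Add(-5, Mul(Mul(-3, 2), 5))) = Mul(-223, Add(-5, Mul(-6, 5))) = Mul(-223, Add(-5, -30)) = Mul(-223, -35) = 7805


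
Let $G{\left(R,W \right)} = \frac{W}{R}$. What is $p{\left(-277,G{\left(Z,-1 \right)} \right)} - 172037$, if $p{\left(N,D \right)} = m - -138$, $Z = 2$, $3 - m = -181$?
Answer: $-171715$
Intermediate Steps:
$m = 184$ ($m = 3 - -181 = 3 + 181 = 184$)
$p{\left(N,D \right)} = 322$ ($p{\left(N,D \right)} = 184 - -138 = 184 + 138 = 322$)
$p{\left(-277,G{\left(Z,-1 \right)} \right)} - 172037 = 322 - 172037 = -171715$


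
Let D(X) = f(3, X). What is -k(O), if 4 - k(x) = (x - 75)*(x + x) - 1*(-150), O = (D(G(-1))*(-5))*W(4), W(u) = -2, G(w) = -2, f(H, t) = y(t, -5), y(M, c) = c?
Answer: 12646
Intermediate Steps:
f(H, t) = -5
D(X) = -5
O = -50 (O = -5*(-5)*(-2) = 25*(-2) = -50)
k(x) = -146 - 2*x*(-75 + x) (k(x) = 4 - ((x - 75)*(x + x) - 1*(-150)) = 4 - ((-75 + x)*(2*x) + 150) = 4 - (2*x*(-75 + x) + 150) = 4 - (150 + 2*x*(-75 + x)) = 4 + (-150 - 2*x*(-75 + x)) = -146 - 2*x*(-75 + x))
-k(O) = -(-146 - 2*(-50)² + 150*(-50)) = -(-146 - 2*2500 - 7500) = -(-146 - 5000 - 7500) = -1*(-12646) = 12646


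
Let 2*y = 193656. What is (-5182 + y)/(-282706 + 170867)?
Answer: -91646/111839 ≈ -0.81945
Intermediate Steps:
y = 96828 (y = (½)*193656 = 96828)
(-5182 + y)/(-282706 + 170867) = (-5182 + 96828)/(-282706 + 170867) = 91646/(-111839) = 91646*(-1/111839) = -91646/111839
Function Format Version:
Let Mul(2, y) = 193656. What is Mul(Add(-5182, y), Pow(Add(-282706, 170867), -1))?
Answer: Rational(-91646, 111839) ≈ -0.81945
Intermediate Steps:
y = 96828 (y = Mul(Rational(1, 2), 193656) = 96828)
Mul(Add(-5182, y), Pow(Add(-282706, 170867), -1)) = Mul(Add(-5182, 96828), Pow(Add(-282706, 170867), -1)) = Mul(91646, Pow(-111839, -1)) = Mul(91646, Rational(-1, 111839)) = Rational(-91646, 111839)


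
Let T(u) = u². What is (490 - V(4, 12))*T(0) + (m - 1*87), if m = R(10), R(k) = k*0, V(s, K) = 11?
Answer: -87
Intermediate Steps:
R(k) = 0
m = 0
(490 - V(4, 12))*T(0) + (m - 1*87) = (490 - 1*11)*0² + (0 - 1*87) = (490 - 11)*0 + (0 - 87) = 479*0 - 87 = 0 - 87 = -87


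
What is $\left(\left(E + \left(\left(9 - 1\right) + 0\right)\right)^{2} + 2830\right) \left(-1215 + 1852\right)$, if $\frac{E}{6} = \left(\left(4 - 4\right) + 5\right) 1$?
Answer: $2722538$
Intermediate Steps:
$E = 30$ ($E = 6 \left(\left(4 - 4\right) + 5\right) 1 = 6 \left(0 + 5\right) 1 = 6 \cdot 5 \cdot 1 = 6 \cdot 5 = 30$)
$\left(\left(E + \left(\left(9 - 1\right) + 0\right)\right)^{2} + 2830\right) \left(-1215 + 1852\right) = \left(\left(30 + \left(\left(9 - 1\right) + 0\right)\right)^{2} + 2830\right) \left(-1215 + 1852\right) = \left(\left(30 + \left(8 + 0\right)\right)^{2} + 2830\right) 637 = \left(\left(30 + 8\right)^{2} + 2830\right) 637 = \left(38^{2} + 2830\right) 637 = \left(1444 + 2830\right) 637 = 4274 \cdot 637 = 2722538$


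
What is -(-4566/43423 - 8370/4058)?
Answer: 190989669/88105267 ≈ 2.1677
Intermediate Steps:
-(-4566/43423 - 8370/4058) = -(-4566*1/43423 - 8370*1/4058) = -(-4566/43423 - 4185/2029) = -1*(-190989669/88105267) = 190989669/88105267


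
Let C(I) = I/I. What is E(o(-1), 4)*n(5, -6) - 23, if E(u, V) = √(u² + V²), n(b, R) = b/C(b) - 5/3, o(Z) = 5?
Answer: -23 + 10*√41/3 ≈ -1.6563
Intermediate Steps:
C(I) = 1
n(b, R) = -5/3 + b (n(b, R) = b/1 - 5/3 = b*1 - 5*⅓ = b - 5/3 = -5/3 + b)
E(u, V) = √(V² + u²)
E(o(-1), 4)*n(5, -6) - 23 = √(4² + 5²)*(-5/3 + 5) - 23 = √(16 + 25)*(10/3) - 23 = √41*(10/3) - 23 = 10*√41/3 - 23 = -23 + 10*√41/3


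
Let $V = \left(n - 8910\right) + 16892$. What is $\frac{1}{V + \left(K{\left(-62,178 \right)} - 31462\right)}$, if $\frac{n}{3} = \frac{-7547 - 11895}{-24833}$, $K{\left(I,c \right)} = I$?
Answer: $- \frac{24833}{584560160} \approx -4.2482 \cdot 10^{-5}$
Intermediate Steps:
$n = \frac{58326}{24833}$ ($n = 3 \frac{-7547 - 11895}{-24833} = 3 \left(-7547 - 11895\right) \left(- \frac{1}{24833}\right) = 3 \left(\left(-19442\right) \left(- \frac{1}{24833}\right)\right) = 3 \cdot \frac{19442}{24833} = \frac{58326}{24833} \approx 2.3487$)
$V = \frac{198275332}{24833}$ ($V = \left(\frac{58326}{24833} - 8910\right) + 16892 = - \frac{221203704}{24833} + 16892 = \frac{198275332}{24833} \approx 7984.4$)
$\frac{1}{V + \left(K{\left(-62,178 \right)} - 31462\right)} = \frac{1}{\frac{198275332}{24833} - 31524} = \frac{1}{- \frac{584560160}{24833}} = - \frac{24833}{584560160}$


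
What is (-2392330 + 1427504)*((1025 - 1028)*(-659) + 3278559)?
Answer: -3165146426736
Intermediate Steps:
(-2392330 + 1427504)*((1025 - 1028)*(-659) + 3278559) = -964826*(-3*(-659) + 3278559) = -964826*(1977 + 3278559) = -964826*3280536 = -3165146426736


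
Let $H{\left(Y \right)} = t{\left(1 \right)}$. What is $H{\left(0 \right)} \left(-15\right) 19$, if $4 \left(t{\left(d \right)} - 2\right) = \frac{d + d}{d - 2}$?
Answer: $- \frac{855}{2} \approx -427.5$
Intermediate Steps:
$t{\left(d \right)} = 2 + \frac{d}{2 \left(-2 + d\right)}$ ($t{\left(d \right)} = 2 + \frac{\left(d + d\right) \frac{1}{d - 2}}{4} = 2 + \frac{2 d \frac{1}{-2 + d}}{4} = 2 + \frac{d}{2 \left(-2 + d\right)}$)
$H{\left(Y \right)} = \frac{3}{2}$ ($H{\left(Y \right)} = \frac{-8 + 5 \cdot 1}{2 \left(-2 + 1\right)} = \frac{-8 + 5}{2 \left(-1\right)} = \frac{1}{2} \left(-1\right) \left(-3\right) = \frac{3}{2}$)
$H{\left(0 \right)} \left(-15\right) 19 = \frac{3}{2} \left(-15\right) 19 = \left(- \frac{45}{2}\right) 19 = - \frac{855}{2}$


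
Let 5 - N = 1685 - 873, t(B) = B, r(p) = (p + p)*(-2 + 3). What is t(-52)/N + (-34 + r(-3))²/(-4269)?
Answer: -356404/1148361 ≈ -0.31036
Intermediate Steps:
r(p) = 2*p (r(p) = (2*p)*1 = 2*p)
N = -807 (N = 5 - (1685 - 873) = 5 - 1*812 = 5 - 812 = -807)
t(-52)/N + (-34 + r(-3))²/(-4269) = -52/(-807) + (-34 + 2*(-3))²/(-4269) = -52*(-1/807) + (-34 - 6)²*(-1/4269) = 52/807 + (-40)²*(-1/4269) = 52/807 + 1600*(-1/4269) = 52/807 - 1600/4269 = -356404/1148361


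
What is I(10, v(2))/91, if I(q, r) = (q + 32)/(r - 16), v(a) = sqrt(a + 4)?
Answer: -48/1625 - 3*sqrt(6)/1625 ≈ -0.034061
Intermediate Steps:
v(a) = sqrt(4 + a)
I(q, r) = (32 + q)/(-16 + r)
I(10, v(2))/91 = ((32 + 10)/(-16 + sqrt(4 + 2)))/91 = (42/(-16 + sqrt(6)))*(1/91) = 6/(13*(-16 + sqrt(6)))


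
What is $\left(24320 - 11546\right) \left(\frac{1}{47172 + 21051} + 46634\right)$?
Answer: $\frac{13546875468814}{22741} \approx 5.957 \cdot 10^{8}$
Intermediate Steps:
$\left(24320 - 11546\right) \left(\frac{1}{47172 + 21051} + 46634\right) = 12774 \left(\frac{1}{68223} + 46634\right) = 12774 \cdot \frac{3181511383}{68223} = \frac{13546875468814}{22741}$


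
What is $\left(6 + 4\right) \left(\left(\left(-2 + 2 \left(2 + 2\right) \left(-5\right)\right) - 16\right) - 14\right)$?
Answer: $-720$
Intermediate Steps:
$\left(6 + 4\right) \left(\left(\left(-2 + 2 \left(2 + 2\right) \left(-5\right)\right) - 16\right) - 14\right) = 10 \left(\left(\left(-2 + 2 \cdot 4 \left(-5\right)\right) - 16\right) - 14\right) = 10 \left(\left(\left(-2 + 8 \left(-5\right)\right) - 16\right) - 14\right) = 10 \left(\left(\left(-2 - 40\right) - 16\right) - 14\right) = 10 \left(\left(-42 - 16\right) - 14\right) = 10 \left(-58 - 14\right) = 10 \left(-72\right) = -720$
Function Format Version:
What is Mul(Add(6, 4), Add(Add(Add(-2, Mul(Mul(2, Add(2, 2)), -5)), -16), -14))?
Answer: -720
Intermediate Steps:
Mul(Add(6, 4), Add(Add(Add(-2, Mul(Mul(2, Add(2, 2)), -5)), -16), -14)) = Mul(10, Add(Add(Add(-2, Mul(Mul(2, 4), -5)), -16), -14)) = Mul(10, Add(Add(Add(-2, Mul(8, -5)), -16), -14)) = Mul(10, Add(Add(Add(-2, -40), -16), -14)) = Mul(10, Add(Add(-42, -16), -14)) = Mul(10, Add(-58, -14)) = Mul(10, -72) = -720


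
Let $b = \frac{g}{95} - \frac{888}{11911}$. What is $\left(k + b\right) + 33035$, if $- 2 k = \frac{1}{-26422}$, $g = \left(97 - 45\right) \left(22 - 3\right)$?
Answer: $\frac{103997750740863}{3147124420} \approx 33045.0$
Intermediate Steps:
$g = 988$ ($g = \left(97 - 45\right) \left(22 - 3\right) = 52 \cdot 19 = 988$)
$k = \frac{1}{52844}$ ($k = - \frac{1}{2 \left(-26422\right)} = \left(- \frac{1}{2}\right) \left(- \frac{1}{26422}\right) = \frac{1}{52844} \approx 1.8924 \cdot 10^{-5}$)
$b = \frac{614932}{59555}$ ($b = \frac{988}{95} - \frac{888}{11911} = 988 \cdot \frac{1}{95} - \frac{888}{11911} = \frac{52}{5} - \frac{888}{11911} = \frac{614932}{59555} \approx 10.325$)
$\left(k + b\right) + 33035 = \left(\frac{1}{52844} + \frac{614932}{59555}\right) + 33035 = \frac{32495526163}{3147124420} + 33035 = \frac{103997750740863}{3147124420}$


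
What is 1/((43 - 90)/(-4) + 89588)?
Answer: 4/358399 ≈ 1.1161e-5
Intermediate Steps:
1/((43 - 90)/(-4) + 89588) = 1/(-47*(-¼) + 89588) = 1/(47/4 + 89588) = 1/(358399/4) = 4/358399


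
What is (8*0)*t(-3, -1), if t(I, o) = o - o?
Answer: 0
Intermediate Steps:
t(I, o) = 0
(8*0)*t(-3, -1) = (8*0)*0 = 0*0 = 0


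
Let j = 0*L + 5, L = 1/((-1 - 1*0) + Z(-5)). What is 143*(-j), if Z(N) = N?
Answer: -715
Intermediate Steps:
L = -⅙ (L = 1/((-1 - 1*0) - 5) = 1/((-1 + 0) - 5) = 1/(-1 - 5) = 1/(-6) = -⅙ ≈ -0.16667)
j = 5 (j = 0*(-⅙) + 5 = 0 + 5 = 5)
143*(-j) = 143*(-1*5) = 143*(-5) = -715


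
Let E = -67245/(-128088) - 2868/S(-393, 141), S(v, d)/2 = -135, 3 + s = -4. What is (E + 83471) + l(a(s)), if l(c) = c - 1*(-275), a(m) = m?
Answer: 17878981427/213480 ≈ 83750.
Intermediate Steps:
s = -7 (s = -3 - 4 = -7)
S(v, d) = -270 (S(v, d) = 2*(-135) = -270)
E = 2379707/213480 (E = -67245/(-128088) - 2868/(-270) = -67245*(-1/128088) - 2868*(-1/270) = 22415/42696 + 478/45 = 2379707/213480 ≈ 11.147)
l(c) = 275 + c (l(c) = c + 275 = 275 + c)
(E + 83471) + l(a(s)) = (2379707/213480 + 83471) + (275 - 7) = 17821768787/213480 + 268 = 17878981427/213480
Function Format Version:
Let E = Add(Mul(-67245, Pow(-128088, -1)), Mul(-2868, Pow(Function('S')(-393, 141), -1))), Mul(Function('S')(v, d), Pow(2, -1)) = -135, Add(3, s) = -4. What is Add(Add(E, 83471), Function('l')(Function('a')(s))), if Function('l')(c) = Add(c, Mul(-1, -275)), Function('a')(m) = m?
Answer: Rational(17878981427, 213480) ≈ 83750.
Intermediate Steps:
s = -7 (s = Add(-3, -4) = -7)
Function('S')(v, d) = -270 (Function('S')(v, d) = Mul(2, -135) = -270)
E = Rational(2379707, 213480) (E = Add(Mul(-67245, Pow(-128088, -1)), Mul(-2868, Pow(-270, -1))) = Add(Mul(-67245, Rational(-1, 128088)), Mul(-2868, Rational(-1, 270))) = Add(Rational(22415, 42696), Rational(478, 45)) = Rational(2379707, 213480) ≈ 11.147)
Function('l')(c) = Add(275, c) (Function('l')(c) = Add(c, 275) = Add(275, c))
Add(Add(E, 83471), Function('l')(Function('a')(s))) = Add(Add(Rational(2379707, 213480), 83471), Add(275, -7)) = Add(Rational(17821768787, 213480), 268) = Rational(17878981427, 213480)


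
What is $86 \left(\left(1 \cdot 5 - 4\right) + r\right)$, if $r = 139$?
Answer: $12040$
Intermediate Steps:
$86 \left(\left(1 \cdot 5 - 4\right) + r\right) = 86 \left(\left(1 \cdot 5 - 4\right) + 139\right) = 86 \left(\left(5 - 4\right) + 139\right) = 86 \left(1 + 139\right) = 86 \cdot 140 = 12040$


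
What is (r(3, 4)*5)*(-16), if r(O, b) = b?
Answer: -320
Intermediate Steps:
(r(3, 4)*5)*(-16) = (4*5)*(-16) = 20*(-16) = -320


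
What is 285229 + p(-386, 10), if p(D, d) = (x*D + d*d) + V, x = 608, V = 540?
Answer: 51181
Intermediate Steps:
p(D, d) = 540 + d**2 + 608*D (p(D, d) = (608*D + d*d) + 540 = (608*D + d**2) + 540 = (d**2 + 608*D) + 540 = 540 + d**2 + 608*D)
285229 + p(-386, 10) = 285229 + (540 + 10**2 + 608*(-386)) = 285229 + (540 + 100 - 234688) = 285229 - 234048 = 51181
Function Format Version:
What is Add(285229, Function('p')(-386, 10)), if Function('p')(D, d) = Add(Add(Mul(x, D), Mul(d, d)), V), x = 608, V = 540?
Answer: 51181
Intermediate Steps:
Function('p')(D, d) = Add(540, Pow(d, 2), Mul(608, D)) (Function('p')(D, d) = Add(Add(Mul(608, D), Mul(d, d)), 540) = Add(Add(Mul(608, D), Pow(d, 2)), 540) = Add(Add(Pow(d, 2), Mul(608, D)), 540) = Add(540, Pow(d, 2), Mul(608, D)))
Add(285229, Function('p')(-386, 10)) = Add(285229, Add(540, Pow(10, 2), Mul(608, -386))) = Add(285229, Add(540, 100, -234688)) = Add(285229, -234048) = 51181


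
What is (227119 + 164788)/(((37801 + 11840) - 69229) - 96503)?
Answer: -391907/116091 ≈ -3.3759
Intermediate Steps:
(227119 + 164788)/(((37801 + 11840) - 69229) - 96503) = 391907/((49641 - 69229) - 96503) = 391907/(-19588 - 96503) = 391907/(-116091) = 391907*(-1/116091) = -391907/116091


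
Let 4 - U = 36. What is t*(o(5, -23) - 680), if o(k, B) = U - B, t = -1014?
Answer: 698646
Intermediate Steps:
U = -32 (U = 4 - 1*36 = 4 - 36 = -32)
o(k, B) = -32 - B
t*(o(5, -23) - 680) = -1014*((-32 - 1*(-23)) - 680) = -1014*((-32 + 23) - 680) = -1014*(-9 - 680) = -1014*(-689) = 698646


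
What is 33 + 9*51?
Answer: 492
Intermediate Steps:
33 + 9*51 = 33 + 459 = 492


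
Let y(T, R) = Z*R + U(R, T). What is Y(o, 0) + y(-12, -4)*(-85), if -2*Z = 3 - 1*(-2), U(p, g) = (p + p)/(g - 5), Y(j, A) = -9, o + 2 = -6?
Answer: -899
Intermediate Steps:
o = -8 (o = -2 - 6 = -8)
U(p, g) = 2*p/(-5 + g) (U(p, g) = (2*p)/(-5 + g) = 2*p/(-5 + g))
Z = -5/2 (Z = -(3 - 1*(-2))/2 = -(3 + 2)/2 = -½*5 = -5/2 ≈ -2.5000)
y(T, R) = -5*R/2 + 2*R/(-5 + T)
Y(o, 0) + y(-12, -4)*(-85) = -9 + ((½)*(-4)*(29 - 5*(-12))/(-5 - 12))*(-85) = -9 + ((½)*(-4)*(29 + 60)/(-17))*(-85) = -9 + ((½)*(-4)*(-1/17)*89)*(-85) = -9 + (178/17)*(-85) = -9 - 890 = -899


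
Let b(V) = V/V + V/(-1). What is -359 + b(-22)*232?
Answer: 4977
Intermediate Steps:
b(V) = 1 - V (b(V) = 1 + V*(-1) = 1 - V)
-359 + b(-22)*232 = -359 + (1 - 1*(-22))*232 = -359 + (1 + 22)*232 = -359 + 23*232 = -359 + 5336 = 4977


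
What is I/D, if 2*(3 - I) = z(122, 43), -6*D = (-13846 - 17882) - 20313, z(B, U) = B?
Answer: -116/17347 ≈ -0.0066870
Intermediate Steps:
D = 17347/2 (D = -((-13846 - 17882) - 20313)/6 = -(-31728 - 20313)/6 = -⅙*(-52041) = 17347/2 ≈ 8673.5)
I = -58 (I = 3 - ½*122 = 3 - 61 = -58)
I/D = -58/17347/2 = -58*2/17347 = -116/17347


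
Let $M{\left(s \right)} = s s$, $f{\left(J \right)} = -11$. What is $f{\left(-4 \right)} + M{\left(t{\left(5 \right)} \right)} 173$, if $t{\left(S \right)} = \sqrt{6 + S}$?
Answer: $1892$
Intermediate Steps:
$M{\left(s \right)} = s^{2}$
$f{\left(-4 \right)} + M{\left(t{\left(5 \right)} \right)} 173 = -11 + \left(\sqrt{6 + 5}\right)^{2} \cdot 173 = -11 + \left(\sqrt{11}\right)^{2} \cdot 173 = -11 + 11 \cdot 173 = -11 + 1903 = 1892$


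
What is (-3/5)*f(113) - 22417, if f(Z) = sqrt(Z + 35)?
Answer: -22417 - 6*sqrt(37)/5 ≈ -22424.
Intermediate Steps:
f(Z) = sqrt(35 + Z)
(-3/5)*f(113) - 22417 = (-3/5)*sqrt(35 + 113) - 22417 = (-3*1/5)*sqrt(148) - 22417 = -6*sqrt(37)/5 - 22417 = -22417 - 6*sqrt(37)/5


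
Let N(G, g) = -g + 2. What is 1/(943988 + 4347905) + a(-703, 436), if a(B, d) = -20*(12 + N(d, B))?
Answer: -75885745619/5291893 ≈ -14340.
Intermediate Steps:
N(G, g) = 2 - g
a(B, d) = -280 + 20*B (a(B, d) = -20*(12 + (2 - B)) = -20*(14 - B) = -280 + 20*B)
1/(943988 + 4347905) + a(-703, 436) = 1/(943988 + 4347905) + (-280 + 20*(-703)) = 1/5291893 + (-280 - 14060) = 1/5291893 - 14340 = -75885745619/5291893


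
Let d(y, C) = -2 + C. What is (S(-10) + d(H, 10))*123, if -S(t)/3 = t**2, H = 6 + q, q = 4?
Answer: -35916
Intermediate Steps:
H = 10 (H = 6 + 4 = 10)
S(t) = -3*t**2
(S(-10) + d(H, 10))*123 = (-3*(-10)**2 + (-2 + 10))*123 = (-3*100 + 8)*123 = (-300 + 8)*123 = -292*123 = -35916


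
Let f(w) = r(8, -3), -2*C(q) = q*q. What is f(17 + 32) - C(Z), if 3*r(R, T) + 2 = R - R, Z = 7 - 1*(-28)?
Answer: 3671/6 ≈ 611.83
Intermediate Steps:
Z = 35 (Z = 7 + 28 = 35)
r(R, T) = -2/3 (r(R, T) = -2/3 + (R - R)/3 = -2/3 + (1/3)*0 = -2/3 + 0 = -2/3)
C(q) = -q**2/2 (C(q) = -q*q/2 = -q**2/2)
f(w) = -2/3
f(17 + 32) - C(Z) = -2/3 - (-1)*35**2/2 = -2/3 - (-1)*1225/2 = -2/3 - 1*(-1225/2) = -2/3 + 1225/2 = 3671/6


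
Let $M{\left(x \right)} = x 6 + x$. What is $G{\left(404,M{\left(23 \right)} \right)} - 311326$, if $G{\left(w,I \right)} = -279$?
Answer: $-311605$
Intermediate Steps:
$M{\left(x \right)} = 7 x$ ($M{\left(x \right)} = 6 x + x = 7 x$)
$G{\left(404,M{\left(23 \right)} \right)} - 311326 = -279 - 311326 = -311605$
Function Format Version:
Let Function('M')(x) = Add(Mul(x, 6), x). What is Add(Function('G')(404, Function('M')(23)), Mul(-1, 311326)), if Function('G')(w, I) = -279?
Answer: -311605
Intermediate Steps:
Function('M')(x) = Mul(7, x) (Function('M')(x) = Add(Mul(6, x), x) = Mul(7, x))
Add(Function('G')(404, Function('M')(23)), Mul(-1, 311326)) = Add(-279, Mul(-1, 311326)) = Add(-279, -311326) = -311605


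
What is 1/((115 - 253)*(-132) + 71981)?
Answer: 1/90197 ≈ 1.1087e-5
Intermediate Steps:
1/((115 - 253)*(-132) + 71981) = 1/(-138*(-132) + 71981) = 1/(18216 + 71981) = 1/90197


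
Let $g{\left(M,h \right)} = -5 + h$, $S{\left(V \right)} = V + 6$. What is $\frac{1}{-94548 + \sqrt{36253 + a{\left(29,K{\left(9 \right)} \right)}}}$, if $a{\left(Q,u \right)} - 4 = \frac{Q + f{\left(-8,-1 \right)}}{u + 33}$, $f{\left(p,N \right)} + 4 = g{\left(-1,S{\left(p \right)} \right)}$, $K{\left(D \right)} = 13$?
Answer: $- \frac{543651}{51400906268} - \frac{\sqrt{299690}}{25700453134} \approx -1.0598 \cdot 10^{-5}$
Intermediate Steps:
$S{\left(V \right)} = 6 + V$
$f{\left(p,N \right)} = -3 + p$ ($f{\left(p,N \right)} = -4 + \left(-5 + \left(6 + p\right)\right) = -4 + \left(1 + p\right) = -3 + p$)
$a{\left(Q,u \right)} = 4 + \frac{-11 + Q}{33 + u}$ ($a{\left(Q,u \right)} = 4 + \frac{Q - 11}{u + 33} = 4 + \frac{Q - 11}{33 + u} = 4 + \frac{-11 + Q}{33 + u}$)
$\frac{1}{-94548 + \sqrt{36253 + a{\left(29,K{\left(9 \right)} \right)}}} = \frac{1}{-94548 + \sqrt{36253 + \frac{121 + 29 + 4 \cdot 13}{33 + 13}}} = \frac{1}{-94548 + \sqrt{36253 + \frac{121 + 29 + 52}{46}}} = \frac{1}{-94548 + \sqrt{36253 + \frac{1}{46} \cdot 202}} = \frac{1}{-94548 + \sqrt{36253 + \frac{101}{23}}} = \frac{1}{-94548 + \sqrt{\frac{833920}{23}}} = \frac{1}{-94548 + \frac{8 \sqrt{299690}}{23}}$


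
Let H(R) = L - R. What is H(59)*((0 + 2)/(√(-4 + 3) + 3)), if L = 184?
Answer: 75 - 25*I ≈ 75.0 - 25.0*I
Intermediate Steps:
H(R) = 184 - R
H(59)*((0 + 2)/(√(-4 + 3) + 3)) = (184 - 1*59)*((0 + 2)/(√(-4 + 3) + 3)) = (184 - 59)*(2/(√(-1) + 3)) = 125*(2/(I + 3)) = 125*(2/(3 + I)) = 125*(((3 - I)/10)*2) = 125*((3 - I)/5) = 25*(3 - I)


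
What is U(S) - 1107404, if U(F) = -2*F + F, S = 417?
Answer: -1107821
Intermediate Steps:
U(F) = -F
U(S) - 1107404 = -1*417 - 1107404 = -417 - 1107404 = -1107821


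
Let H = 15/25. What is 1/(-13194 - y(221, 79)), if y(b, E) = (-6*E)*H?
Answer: -5/64548 ≈ -7.7462e-5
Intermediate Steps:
H = ⅗ (H = 15*(1/25) = ⅗ ≈ 0.60000)
y(b, E) = -18*E/5 (y(b, E) = -6*E*(⅗) = -18*E/5)
1/(-13194 - y(221, 79)) = 1/(-13194 - (-18)*79/5) = 1/(-13194 - 1*(-1422/5)) = 1/(-13194 + 1422/5) = 1/(-64548/5) = -5/64548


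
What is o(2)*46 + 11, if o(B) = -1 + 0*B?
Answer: -35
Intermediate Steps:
o(B) = -1 (o(B) = -1 + 0 = -1)
o(2)*46 + 11 = -1*46 + 11 = -46 + 11 = -35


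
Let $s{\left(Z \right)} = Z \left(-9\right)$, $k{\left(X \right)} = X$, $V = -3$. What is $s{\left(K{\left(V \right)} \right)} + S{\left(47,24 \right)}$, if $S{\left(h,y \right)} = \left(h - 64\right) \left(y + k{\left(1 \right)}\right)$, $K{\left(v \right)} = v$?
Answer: $-398$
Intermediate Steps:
$S{\left(h,y \right)} = \left(1 + y\right) \left(-64 + h\right)$ ($S{\left(h,y \right)} = \left(h - 64\right) \left(y + 1\right) = \left(-64 + h\right) \left(1 + y\right) = \left(1 + y\right) \left(-64 + h\right)$)
$s{\left(Z \right)} = - 9 Z$
$s{\left(K{\left(V \right)} \right)} + S{\left(47,24 \right)} = \left(-9\right) \left(-3\right) + \left(-64 + 47 - 1536 + 47 \cdot 24\right) = 27 + \left(-64 + 47 - 1536 + 1128\right) = 27 - 425 = -398$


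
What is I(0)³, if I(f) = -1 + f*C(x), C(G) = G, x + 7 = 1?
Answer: -1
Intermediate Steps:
x = -6 (x = -7 + 1 = -6)
I(f) = -1 - 6*f (I(f) = -1 + f*(-6) = -1 - 6*f)
I(0)³ = (-1 - 6*0)³ = (-1 + 0)³ = (-1)³ = -1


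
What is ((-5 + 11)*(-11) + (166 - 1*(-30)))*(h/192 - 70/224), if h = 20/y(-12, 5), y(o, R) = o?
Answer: -12025/288 ≈ -41.753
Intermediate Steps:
h = -5/3 (h = 20/(-12) = 20*(-1/12) = -5/3 ≈ -1.6667)
((-5 + 11)*(-11) + (166 - 1*(-30)))*(h/192 - 70/224) = ((-5 + 11)*(-11) + (166 - 1*(-30)))*(-5/3/192 - 70/224) = (6*(-11) + (166 + 30))*(-5/3*1/192 - 70*1/224) = (-66 + 196)*(-5/576 - 5/16) = 130*(-185/576) = -12025/288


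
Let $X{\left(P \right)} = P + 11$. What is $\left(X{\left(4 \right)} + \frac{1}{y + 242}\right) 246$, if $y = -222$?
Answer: $\frac{37023}{10} \approx 3702.3$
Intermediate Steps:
$X{\left(P \right)} = 11 + P$
$\left(X{\left(4 \right)} + \frac{1}{y + 242}\right) 246 = \left(\left(11 + 4\right) + \frac{1}{-222 + 242}\right) 246 = \left(15 + \frac{1}{20}\right) 246 = \frac{301}{20} \cdot 246 = \frac{37023}{10}$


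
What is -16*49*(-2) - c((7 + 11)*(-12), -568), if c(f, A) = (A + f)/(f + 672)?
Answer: 89474/57 ≈ 1569.7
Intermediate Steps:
c(f, A) = (A + f)/(672 + f)
-16*49*(-2) - c((7 + 11)*(-12), -568) = -16*49*(-2) - (-568 + (7 + 11)*(-12))/(672 + (7 + 11)*(-12)) = -784*(-2) - (-568 + 18*(-12))/(672 + 18*(-12)) = 1568 - (-568 - 216)/(672 - 216) = 1568 - (-784)/456 = 1568 - 1*(-98/57) = 1568 + 98/57 = 89474/57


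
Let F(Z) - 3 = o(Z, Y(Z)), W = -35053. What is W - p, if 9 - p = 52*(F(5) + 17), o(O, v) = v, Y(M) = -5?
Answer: -34282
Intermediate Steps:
F(Z) = -2 (F(Z) = 3 - 5 = -2)
p = -771 (p = 9 - 52*(-2 + 17) = 9 - 52*15 = 9 - 1*780 = 9 - 780 = -771)
W - p = -35053 - 1*(-771) = -35053 + 771 = -34282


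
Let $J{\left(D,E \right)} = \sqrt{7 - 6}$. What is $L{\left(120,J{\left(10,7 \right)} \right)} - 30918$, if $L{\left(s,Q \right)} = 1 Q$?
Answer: $-30917$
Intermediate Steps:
$J{\left(D,E \right)} = 1$ ($J{\left(D,E \right)} = \sqrt{1} = 1$)
$L{\left(s,Q \right)} = Q$
$L{\left(120,J{\left(10,7 \right)} \right)} - 30918 = 1 - 30918 = -30917$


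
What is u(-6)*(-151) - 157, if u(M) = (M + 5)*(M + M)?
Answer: -1969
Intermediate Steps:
u(M) = 2*M*(5 + M) (u(M) = (5 + M)*(2*M) = 2*M*(5 + M))
u(-6)*(-151) - 157 = (2*(-6)*(5 - 6))*(-151) - 157 = (2*(-6)*(-1))*(-151) - 157 = 12*(-151) - 157 = -1812 - 157 = -1969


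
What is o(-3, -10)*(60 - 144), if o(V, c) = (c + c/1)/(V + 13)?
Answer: 168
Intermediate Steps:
o(V, c) = 2*c/(13 + V) (o(V, c) = (c + c*1)/(13 + V) = (c + c)/(13 + V) = (2*c)/(13 + V) = 2*c/(13 + V))
o(-3, -10)*(60 - 144) = (2*(-10)/(13 - 3))*(60 - 144) = (2*(-10)/10)*(-84) = (2*(-10)*(⅒))*(-84) = -2*(-84) = 168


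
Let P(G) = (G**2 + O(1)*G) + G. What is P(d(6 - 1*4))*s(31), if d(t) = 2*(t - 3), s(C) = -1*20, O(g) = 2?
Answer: 40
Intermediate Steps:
s(C) = -20
d(t) = -6 + 2*t (d(t) = 2*(-3 + t) = -6 + 2*t)
P(G) = G**2 + 3*G (P(G) = (G**2 + 2*G) + G = G**2 + 3*G)
P(d(6 - 1*4))*s(31) = ((-6 + 2*(6 - 1*4))*(3 + (-6 + 2*(6 - 1*4))))*(-20) = ((-6 + 2*(6 - 4))*(3 + (-6 + 2*(6 - 4))))*(-20) = ((-6 + 2*2)*(3 + (-6 + 2*2)))*(-20) = ((-6 + 4)*(3 + (-6 + 4)))*(-20) = -2*(3 - 2)*(-20) = -2*1*(-20) = -2*(-20) = 40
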